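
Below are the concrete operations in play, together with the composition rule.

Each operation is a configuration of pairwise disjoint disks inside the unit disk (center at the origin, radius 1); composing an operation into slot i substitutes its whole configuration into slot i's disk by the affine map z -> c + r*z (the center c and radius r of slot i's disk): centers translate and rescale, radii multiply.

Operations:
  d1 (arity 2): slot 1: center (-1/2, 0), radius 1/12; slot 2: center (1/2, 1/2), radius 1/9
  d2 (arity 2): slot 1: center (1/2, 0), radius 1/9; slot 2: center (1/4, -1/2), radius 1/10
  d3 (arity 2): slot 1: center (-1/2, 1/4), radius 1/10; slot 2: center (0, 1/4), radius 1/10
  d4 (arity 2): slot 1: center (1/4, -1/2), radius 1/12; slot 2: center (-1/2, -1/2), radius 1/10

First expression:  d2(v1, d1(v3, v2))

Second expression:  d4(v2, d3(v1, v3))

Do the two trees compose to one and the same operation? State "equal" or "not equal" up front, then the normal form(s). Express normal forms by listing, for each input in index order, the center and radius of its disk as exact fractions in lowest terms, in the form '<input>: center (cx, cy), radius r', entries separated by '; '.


not equal: they reduce to v1: center (1/2, 0), radius 1/9; v2: center (3/10, -9/20), radius 1/90; v3: center (1/5, -1/2), radius 1/120 and v1: center (-11/20, -19/40), radius 1/100; v2: center (1/4, -1/2), radius 1/12; v3: center (-1/2, -19/40), radius 1/100

Normal form of the first expression: v1: center (1/2, 0), radius 1/9; v2: center (3/10, -9/20), radius 1/90; v3: center (1/5, -1/2), radius 1/120
Normal form of the second expression: v1: center (-11/20, -19/40), radius 1/100; v2: center (1/4, -1/2), radius 1/12; v3: center (-1/2, -19/40), radius 1/100
The forms do not match — not equal.


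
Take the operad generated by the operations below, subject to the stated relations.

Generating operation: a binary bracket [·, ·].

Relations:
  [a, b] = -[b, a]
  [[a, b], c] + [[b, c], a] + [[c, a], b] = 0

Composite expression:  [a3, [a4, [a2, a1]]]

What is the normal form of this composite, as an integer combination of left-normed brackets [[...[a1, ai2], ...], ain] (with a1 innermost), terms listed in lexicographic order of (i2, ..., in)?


-[[[a1, a2], a4], a3]

Left-normed coefficients sit on the a1-initial expansion words.
Composite bracket: [a3, [a4, [a2, a1]]]
Under [a, b] = ab - ba we get 8 signed associative words (2^3 = 8).
Keep just the words that open with a1:
  from a1a2a4a3, sign -1: term -[[[a1, a2], a4], a3]


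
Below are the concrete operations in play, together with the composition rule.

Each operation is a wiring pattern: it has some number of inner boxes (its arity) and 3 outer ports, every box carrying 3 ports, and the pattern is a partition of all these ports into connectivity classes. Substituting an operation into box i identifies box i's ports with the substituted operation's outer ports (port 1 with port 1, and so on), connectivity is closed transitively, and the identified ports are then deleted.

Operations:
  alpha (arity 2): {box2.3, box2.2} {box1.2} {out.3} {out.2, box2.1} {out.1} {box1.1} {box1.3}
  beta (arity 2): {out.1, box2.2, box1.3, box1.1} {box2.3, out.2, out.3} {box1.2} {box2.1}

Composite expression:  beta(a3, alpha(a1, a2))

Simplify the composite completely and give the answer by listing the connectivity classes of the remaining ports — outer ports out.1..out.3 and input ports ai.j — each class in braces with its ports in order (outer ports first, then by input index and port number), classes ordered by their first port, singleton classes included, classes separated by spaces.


{out.1, a2.1, a3.1, a3.3} {out.2, out.3} {a1.1} {a1.2} {a1.3} {a2.2, a2.3} {a3.2}

Reachability decides: close wires over beta-identified ports.
after alpha, the pattern on (a1, a2) reads {out.1} {out.2, a2.1} {out.3} {a1.1} {a1.2} {a1.3} {a2.2, a2.3} (out.j = its outer ports)
after beta, the pattern on (a3, a1, a2) reads {out.1, a2.1, a3.1, a3.3} {out.2, out.3} {a1.1} {a1.2} {a1.3} {a2.2, a2.3} {a3.2} (out.j = its outer ports)


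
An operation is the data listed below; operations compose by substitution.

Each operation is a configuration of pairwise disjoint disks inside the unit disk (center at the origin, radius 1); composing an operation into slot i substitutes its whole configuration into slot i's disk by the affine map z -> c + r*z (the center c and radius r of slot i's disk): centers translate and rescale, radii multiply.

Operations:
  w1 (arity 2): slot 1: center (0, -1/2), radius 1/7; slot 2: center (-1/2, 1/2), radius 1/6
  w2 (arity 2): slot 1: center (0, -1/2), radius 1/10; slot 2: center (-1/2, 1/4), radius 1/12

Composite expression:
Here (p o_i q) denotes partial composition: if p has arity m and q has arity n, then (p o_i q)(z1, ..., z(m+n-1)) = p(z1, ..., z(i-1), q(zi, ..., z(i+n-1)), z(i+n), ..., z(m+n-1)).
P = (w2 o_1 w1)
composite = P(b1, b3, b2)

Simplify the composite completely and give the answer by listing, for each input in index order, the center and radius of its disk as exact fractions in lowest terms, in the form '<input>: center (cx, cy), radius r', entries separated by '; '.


b1: center (0, -11/20), radius 1/70; b2: center (-1/2, 1/4), radius 1/12; b3: center (-1/20, -9/20), radius 1/60

Affine substitution under w2: radii multiply and b-centers shift.
input b1: composing its 2 substitution steps yields center (0, -11/20), radius 1/70
input b3: composing its 2 substitution steps yields center (-1/20, -9/20), radius 1/60
input b2: composing its 1 substitution step yields center (-1/2, 1/4), radius 1/12


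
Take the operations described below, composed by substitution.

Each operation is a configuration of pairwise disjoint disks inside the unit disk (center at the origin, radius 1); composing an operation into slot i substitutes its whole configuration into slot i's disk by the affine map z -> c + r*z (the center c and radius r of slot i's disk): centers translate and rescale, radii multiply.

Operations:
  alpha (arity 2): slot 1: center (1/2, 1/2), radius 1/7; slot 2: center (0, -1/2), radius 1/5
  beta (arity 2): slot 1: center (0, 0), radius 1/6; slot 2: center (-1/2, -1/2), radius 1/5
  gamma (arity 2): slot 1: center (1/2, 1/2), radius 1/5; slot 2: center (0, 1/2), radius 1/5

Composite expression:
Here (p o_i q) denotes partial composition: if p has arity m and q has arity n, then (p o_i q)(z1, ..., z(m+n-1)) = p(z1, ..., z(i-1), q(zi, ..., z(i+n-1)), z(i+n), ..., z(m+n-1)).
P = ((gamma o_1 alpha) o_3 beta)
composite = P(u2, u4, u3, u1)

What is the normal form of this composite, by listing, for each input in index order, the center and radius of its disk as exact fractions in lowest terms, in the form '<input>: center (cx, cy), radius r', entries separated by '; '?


Each u-disk chains the slot maps above it in gamma; radii multiply.
for u2, the 2-step affine chain lands on center (3/5, 3/5), radius 1/35
for u4, the 2-step affine chain lands on center (1/2, 2/5), radius 1/25
for u3, the 2-step affine chain lands on center (0, 1/2), radius 1/30
for u1, the 2-step affine chain lands on center (-1/10, 2/5), radius 1/25

u1: center (-1/10, 2/5), radius 1/25; u2: center (3/5, 3/5), radius 1/35; u3: center (0, 1/2), radius 1/30; u4: center (1/2, 2/5), radius 1/25


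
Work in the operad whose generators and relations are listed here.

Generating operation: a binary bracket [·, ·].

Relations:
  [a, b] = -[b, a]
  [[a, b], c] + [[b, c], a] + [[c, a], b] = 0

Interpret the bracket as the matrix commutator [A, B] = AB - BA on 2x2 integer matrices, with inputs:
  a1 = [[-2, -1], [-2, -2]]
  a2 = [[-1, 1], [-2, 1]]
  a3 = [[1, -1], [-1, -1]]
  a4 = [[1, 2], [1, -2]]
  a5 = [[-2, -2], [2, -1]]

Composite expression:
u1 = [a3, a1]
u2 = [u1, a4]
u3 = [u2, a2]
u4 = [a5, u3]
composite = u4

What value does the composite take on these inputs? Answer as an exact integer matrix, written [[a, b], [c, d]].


[[120, -120], [-180, -120]]

[a3, a1] = [[1, -2], [4, -1]]
[[a3, a1], a4] = [[-10, 10], [10, 10]]
[[[a3, a1], a4], a2] = [[-30, 0], [-60, 30]]
[a5, [[[a3, a1], a4], a2]] = [[120, -120], [-180, -120]]


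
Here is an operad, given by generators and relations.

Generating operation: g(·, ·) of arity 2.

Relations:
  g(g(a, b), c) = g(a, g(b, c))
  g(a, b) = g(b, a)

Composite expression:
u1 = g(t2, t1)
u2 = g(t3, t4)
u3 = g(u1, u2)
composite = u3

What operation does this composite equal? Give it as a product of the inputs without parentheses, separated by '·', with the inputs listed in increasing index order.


Key point: g commutes, so take the t-inputs in any fixed order.
g(t2, t1) reduces to t2 · t1
g(t3, t4) reduces to t3 · t4
g(g(t2, t1), g(t3, t4)) reduces to t2 · t1 · t3 · t4
putting the inputs in ascending order: t1 · t2 · t3 · t4

t1 · t2 · t3 · t4


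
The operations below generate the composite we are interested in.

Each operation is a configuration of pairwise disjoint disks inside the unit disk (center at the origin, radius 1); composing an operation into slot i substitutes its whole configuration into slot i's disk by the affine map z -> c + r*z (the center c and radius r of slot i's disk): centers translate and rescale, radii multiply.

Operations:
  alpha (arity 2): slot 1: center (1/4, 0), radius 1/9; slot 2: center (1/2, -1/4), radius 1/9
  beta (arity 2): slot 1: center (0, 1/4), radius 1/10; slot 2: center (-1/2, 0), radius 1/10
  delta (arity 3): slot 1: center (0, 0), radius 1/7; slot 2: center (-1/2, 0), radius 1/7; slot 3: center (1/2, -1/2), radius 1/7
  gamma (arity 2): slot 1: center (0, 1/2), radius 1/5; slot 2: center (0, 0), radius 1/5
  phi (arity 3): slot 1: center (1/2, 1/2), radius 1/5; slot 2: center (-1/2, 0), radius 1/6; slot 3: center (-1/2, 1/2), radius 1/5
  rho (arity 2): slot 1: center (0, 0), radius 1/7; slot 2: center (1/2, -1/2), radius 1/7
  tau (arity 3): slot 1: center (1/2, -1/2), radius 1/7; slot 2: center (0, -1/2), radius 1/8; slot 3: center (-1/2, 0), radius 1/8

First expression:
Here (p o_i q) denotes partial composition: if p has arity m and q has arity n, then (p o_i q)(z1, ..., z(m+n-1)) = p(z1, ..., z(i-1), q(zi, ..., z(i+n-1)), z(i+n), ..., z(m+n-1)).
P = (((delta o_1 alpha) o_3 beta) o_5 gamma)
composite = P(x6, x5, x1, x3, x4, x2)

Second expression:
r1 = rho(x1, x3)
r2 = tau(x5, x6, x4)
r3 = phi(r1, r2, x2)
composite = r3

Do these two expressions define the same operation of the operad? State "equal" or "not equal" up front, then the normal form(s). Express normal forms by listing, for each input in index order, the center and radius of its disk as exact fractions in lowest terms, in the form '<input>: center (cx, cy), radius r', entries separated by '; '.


not equal; first: x1: center (-1/2, 1/28), radius 1/70; x2: center (1/2, -1/2), radius 1/35; x3: center (-4/7, 0), radius 1/70; x4: center (1/2, -3/7), radius 1/35; x5: center (1/14, -1/28), radius 1/63; x6: center (1/28, 0), radius 1/63; second: x1: center (1/2, 1/2), radius 1/35; x2: center (-1/2, 1/2), radius 1/5; x3: center (3/5, 2/5), radius 1/35; x4: center (-7/12, 0), radius 1/48; x5: center (-5/12, -1/12), radius 1/42; x6: center (-1/2, -1/12), radius 1/48

In normal form, the first expression is x1: center (-1/2, 1/28), radius 1/70; x2: center (1/2, -1/2), radius 1/35; x3: center (-4/7, 0), radius 1/70; x4: center (1/2, -3/7), radius 1/35; x5: center (1/14, -1/28), radius 1/63; x6: center (1/28, 0), radius 1/63
In normal form, the second expression is x1: center (1/2, 1/2), radius 1/35; x2: center (-1/2, 1/2), radius 1/5; x3: center (3/5, 2/5), radius 1/35; x4: center (-7/12, 0), radius 1/48; x5: center (-5/12, -1/12), radius 1/42; x6: center (-1/2, -1/12), radius 1/48
No match — not equal.


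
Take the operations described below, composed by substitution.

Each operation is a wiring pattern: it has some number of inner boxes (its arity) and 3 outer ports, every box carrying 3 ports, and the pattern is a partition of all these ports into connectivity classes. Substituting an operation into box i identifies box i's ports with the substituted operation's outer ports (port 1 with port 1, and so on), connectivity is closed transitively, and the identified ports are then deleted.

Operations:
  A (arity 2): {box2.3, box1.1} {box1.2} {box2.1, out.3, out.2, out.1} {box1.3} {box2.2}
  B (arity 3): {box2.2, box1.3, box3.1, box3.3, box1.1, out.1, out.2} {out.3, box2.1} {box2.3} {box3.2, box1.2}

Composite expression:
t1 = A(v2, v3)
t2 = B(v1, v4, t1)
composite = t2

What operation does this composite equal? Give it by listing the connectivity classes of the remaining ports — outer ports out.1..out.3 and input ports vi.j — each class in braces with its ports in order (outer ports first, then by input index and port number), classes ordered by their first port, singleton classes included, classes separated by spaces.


{out.1, out.2, v1.1, v1.2, v1.3, v3.1, v4.2} {out.3, v4.1} {v2.1, v3.3} {v2.2} {v2.3} {v3.2} {v4.3}

Reachability decides: close wires over B-identified ports.
through A, on inputs (v2, v3): {out.1, out.2, out.3, v3.1} {v2.1, v3.3} {v2.2} {v2.3} {v3.2} (out.j = stage outer ports)
through B, on inputs (v1, v4, v2, v3): {out.1, out.2, v1.1, v1.2, v1.3, v3.1, v4.2} {out.3, v4.1} {v2.1, v3.3} {v2.2} {v2.3} {v3.2} {v4.3} (out.j = stage outer ports)


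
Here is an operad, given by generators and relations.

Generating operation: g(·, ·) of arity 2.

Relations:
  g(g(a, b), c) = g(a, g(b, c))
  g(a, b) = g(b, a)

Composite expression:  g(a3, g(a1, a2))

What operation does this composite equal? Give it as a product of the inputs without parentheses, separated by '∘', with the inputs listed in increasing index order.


a1 ∘ a2 ∘ a3

Shape and order are irrelevant to g; the a-input set decides.
g(a1, a2) spells out as a1 ∘ a2
g(a3, g(a1, a2)) spells out as a3 ∘ a1 ∘ a2
rearranged into index order: a1 ∘ a2 ∘ a3


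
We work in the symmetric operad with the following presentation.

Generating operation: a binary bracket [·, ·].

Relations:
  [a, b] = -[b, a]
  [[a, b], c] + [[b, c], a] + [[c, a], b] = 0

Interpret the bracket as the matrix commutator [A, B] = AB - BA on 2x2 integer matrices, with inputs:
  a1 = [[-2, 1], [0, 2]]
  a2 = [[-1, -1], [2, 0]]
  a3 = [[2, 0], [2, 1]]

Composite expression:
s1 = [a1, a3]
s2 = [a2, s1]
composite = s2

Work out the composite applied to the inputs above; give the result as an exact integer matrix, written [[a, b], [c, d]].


[[-6, 5], [16, 6]]

[a1, a3] = [[2, -1], [8, -2]]
[a2, [a1, a3]] = [[-6, 5], [16, 6]]


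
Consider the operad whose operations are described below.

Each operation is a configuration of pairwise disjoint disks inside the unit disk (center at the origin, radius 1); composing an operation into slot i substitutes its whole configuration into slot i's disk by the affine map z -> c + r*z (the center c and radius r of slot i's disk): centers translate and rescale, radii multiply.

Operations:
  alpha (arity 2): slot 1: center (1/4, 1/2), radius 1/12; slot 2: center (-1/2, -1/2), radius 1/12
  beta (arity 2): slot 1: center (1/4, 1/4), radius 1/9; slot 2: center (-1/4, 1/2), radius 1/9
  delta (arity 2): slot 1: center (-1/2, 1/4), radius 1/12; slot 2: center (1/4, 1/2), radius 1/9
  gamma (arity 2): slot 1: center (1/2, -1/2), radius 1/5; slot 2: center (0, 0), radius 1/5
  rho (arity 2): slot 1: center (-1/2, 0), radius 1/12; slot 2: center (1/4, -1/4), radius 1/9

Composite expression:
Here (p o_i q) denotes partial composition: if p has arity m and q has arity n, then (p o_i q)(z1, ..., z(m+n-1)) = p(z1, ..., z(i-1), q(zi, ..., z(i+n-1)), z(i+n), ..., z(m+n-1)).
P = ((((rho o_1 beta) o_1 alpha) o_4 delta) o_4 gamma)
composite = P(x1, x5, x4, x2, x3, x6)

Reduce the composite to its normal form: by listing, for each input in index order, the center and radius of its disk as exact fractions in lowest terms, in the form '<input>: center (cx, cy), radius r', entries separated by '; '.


x1: center (-103/216, 11/432), radius 1/1296; x2: center (43/216, -49/216), radius 1/540; x3: center (7/36, -2/9), radius 1/540; x4: center (-25/48, 1/24), radius 1/108; x5: center (-209/432, 7/432), radius 1/1296; x6: center (5/18, -7/36), radius 1/81

Follow each x-input down from rho: c' goes to c + r*c', radius to r*r'.
input x1: composing its 3 substitution steps yields center (-103/216, 11/432), radius 1/1296
input x5: composing its 3 substitution steps yields center (-209/432, 7/432), radius 1/1296
input x4: composing its 2 substitution steps yields center (-25/48, 1/24), radius 1/108
input x2: composing its 3 substitution steps yields center (43/216, -49/216), radius 1/540
input x3: composing its 3 substitution steps yields center (7/36, -2/9), radius 1/540
input x6: composing its 2 substitution steps yields center (5/18, -7/36), radius 1/81


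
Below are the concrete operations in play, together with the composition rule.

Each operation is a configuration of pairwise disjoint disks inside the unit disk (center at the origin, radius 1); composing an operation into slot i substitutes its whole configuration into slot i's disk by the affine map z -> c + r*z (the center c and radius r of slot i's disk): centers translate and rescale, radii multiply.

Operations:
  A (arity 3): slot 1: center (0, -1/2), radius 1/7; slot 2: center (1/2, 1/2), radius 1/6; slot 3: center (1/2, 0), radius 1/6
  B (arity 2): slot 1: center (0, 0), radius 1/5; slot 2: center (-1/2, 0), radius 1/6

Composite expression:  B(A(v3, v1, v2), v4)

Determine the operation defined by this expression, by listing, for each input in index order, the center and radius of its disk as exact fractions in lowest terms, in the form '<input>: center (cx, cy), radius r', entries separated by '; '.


v1: center (1/10, 1/10), radius 1/30; v2: center (1/10, 0), radius 1/30; v3: center (0, -1/10), radius 1/35; v4: center (-1/2, 0), radius 1/6

Follow each v-input down from B: c' goes to c + r*c', radius to r*r'.
input v3: composing its 2 substitution steps yields center (0, -1/10), radius 1/35
input v1: composing its 2 substitution steps yields center (1/10, 1/10), radius 1/30
input v2: composing its 2 substitution steps yields center (1/10, 0), radius 1/30
input v4: composing its 1 substitution step yields center (-1/2, 0), radius 1/6


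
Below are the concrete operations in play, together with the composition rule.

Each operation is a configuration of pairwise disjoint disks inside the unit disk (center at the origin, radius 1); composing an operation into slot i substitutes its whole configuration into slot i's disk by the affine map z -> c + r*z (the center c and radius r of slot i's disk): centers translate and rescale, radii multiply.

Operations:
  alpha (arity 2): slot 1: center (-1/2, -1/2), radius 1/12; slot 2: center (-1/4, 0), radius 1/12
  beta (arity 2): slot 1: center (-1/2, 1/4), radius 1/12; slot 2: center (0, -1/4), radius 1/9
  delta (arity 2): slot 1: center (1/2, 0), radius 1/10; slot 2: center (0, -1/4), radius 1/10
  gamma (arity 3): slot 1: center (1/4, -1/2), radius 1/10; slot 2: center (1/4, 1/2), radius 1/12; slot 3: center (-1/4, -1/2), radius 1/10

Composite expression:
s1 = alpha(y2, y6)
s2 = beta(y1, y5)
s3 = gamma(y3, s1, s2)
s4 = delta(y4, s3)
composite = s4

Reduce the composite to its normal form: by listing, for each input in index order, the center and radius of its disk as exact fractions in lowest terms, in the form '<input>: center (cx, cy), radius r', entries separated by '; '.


y1: center (-3/100, -119/400), radius 1/1200; y2: center (1/48, -49/240), radius 1/1440; y3: center (1/40, -3/10), radius 1/100; y4: center (1/2, 0), radius 1/10; y5: center (-1/40, -121/400), radius 1/900; y6: center (11/480, -1/5), radius 1/1440

Each y-disk chains the slot maps above it in delta; radii multiply.
tracing y4 down its 1-map path: center (1/2, 0), radius 1/10
tracing y3 down its 2-map path: center (1/40, -3/10), radius 1/100
tracing y2 down its 3-map path: center (1/48, -49/240), radius 1/1440
tracing y6 down its 3-map path: center (11/480, -1/5), radius 1/1440
tracing y1 down its 3-map path: center (-3/100, -119/400), radius 1/1200
tracing y5 down its 3-map path: center (-1/40, -121/400), radius 1/900


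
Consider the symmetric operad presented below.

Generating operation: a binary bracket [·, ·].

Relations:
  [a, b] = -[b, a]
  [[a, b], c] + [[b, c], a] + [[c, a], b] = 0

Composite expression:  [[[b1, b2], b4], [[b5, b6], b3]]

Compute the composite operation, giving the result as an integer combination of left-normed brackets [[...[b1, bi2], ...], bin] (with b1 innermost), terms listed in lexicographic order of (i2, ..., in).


In the tensor algebra, words opening b1 carry the b1-anchored form.
Composite bracket: [[[b1, b2], b4], [[b5, b6], b3]]
Under [a, b] = ab - ba we get 32 signed associative words (2^5 = 32).
Collect the words opening with b1:
  the word b1b2b4b3b5b6 carries sign -1 and contributes -[[[[[b1, b2], b4], b3], b5], b6]
  the word b1b2b4b3b6b5 carries sign +1 and contributes +[[[[[b1, b2], b4], b3], b6], b5]
  the word b1b2b4b5b6b3 carries sign +1 and contributes +[[[[[b1, b2], b4], b5], b6], b3]
  the word b1b2b4b6b5b3 carries sign -1 and contributes -[[[[[b1, b2], b4], b6], b5], b3]

-[[[[[b1, b2], b4], b3], b5], b6] + [[[[[b1, b2], b4], b3], b6], b5] + [[[[[b1, b2], b4], b5], b6], b3] - [[[[[b1, b2], b4], b6], b5], b3]


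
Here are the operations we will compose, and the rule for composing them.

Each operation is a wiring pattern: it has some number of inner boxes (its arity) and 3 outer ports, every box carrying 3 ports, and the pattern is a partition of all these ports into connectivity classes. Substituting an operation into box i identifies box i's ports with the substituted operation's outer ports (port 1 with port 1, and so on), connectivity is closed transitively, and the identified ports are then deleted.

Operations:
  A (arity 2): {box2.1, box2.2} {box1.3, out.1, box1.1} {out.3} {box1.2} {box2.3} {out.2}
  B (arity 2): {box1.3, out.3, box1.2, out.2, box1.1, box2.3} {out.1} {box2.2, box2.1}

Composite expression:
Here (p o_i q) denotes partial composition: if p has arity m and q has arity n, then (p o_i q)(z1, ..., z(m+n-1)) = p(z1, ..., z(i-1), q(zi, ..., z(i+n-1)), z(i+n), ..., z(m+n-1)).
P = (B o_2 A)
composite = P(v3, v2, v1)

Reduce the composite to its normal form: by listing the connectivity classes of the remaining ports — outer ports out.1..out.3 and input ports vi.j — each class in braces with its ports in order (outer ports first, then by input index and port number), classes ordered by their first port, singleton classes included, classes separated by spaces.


{out.1} {out.2, out.3, v3.1, v3.2, v3.3} {v1.1, v1.2} {v1.3} {v2.1, v2.3} {v2.2}

Reachability decides: close wires over B-identified ports.
A over (v2, v1) gives {out.1, v2.1, v2.3} {out.2} {out.3} {v1.1, v1.2} {v1.3} {v2.2}, out.j being that stage's outer ports
B over (v3, v2, v1) gives {out.1} {out.2, out.3, v3.1, v3.2, v3.3} {v1.1, v1.2} {v1.3} {v2.1, v2.3} {v2.2}, out.j being that stage's outer ports


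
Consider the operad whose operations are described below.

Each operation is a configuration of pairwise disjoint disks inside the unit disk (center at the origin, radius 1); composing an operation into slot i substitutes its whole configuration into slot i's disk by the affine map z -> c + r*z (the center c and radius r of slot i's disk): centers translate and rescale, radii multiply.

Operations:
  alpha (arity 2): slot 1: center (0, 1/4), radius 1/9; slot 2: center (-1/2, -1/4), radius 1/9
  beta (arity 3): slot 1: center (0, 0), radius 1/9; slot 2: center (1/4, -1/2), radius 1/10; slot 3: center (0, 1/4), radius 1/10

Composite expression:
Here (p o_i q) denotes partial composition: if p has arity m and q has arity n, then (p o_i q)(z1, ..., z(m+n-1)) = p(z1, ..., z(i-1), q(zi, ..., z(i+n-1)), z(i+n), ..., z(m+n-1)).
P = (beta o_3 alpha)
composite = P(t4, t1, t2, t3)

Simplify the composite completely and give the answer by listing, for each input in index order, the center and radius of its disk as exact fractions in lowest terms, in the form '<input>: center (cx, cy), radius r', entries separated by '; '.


t1: center (1/4, -1/2), radius 1/10; t2: center (0, 11/40), radius 1/90; t3: center (-1/20, 9/40), radius 1/90; t4: center (0, 0), radius 1/9

Nesting under beta composes maps z -> c + r*z down each t-path.
input t4: applying the 1 nested substitution gives center (0, 0), radius 1/9
input t1: applying the 1 nested substitution gives center (1/4, -1/2), radius 1/10
input t2: applying the 2 nested substitutions gives center (0, 11/40), radius 1/90
input t3: applying the 2 nested substitutions gives center (-1/20, 9/40), radius 1/90


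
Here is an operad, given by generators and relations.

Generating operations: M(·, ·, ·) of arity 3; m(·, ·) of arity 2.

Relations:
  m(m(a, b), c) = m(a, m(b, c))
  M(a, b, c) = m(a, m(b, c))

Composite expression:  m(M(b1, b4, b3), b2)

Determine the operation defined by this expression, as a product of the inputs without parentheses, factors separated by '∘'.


b1 ∘ b4 ∘ b3 ∘ b2


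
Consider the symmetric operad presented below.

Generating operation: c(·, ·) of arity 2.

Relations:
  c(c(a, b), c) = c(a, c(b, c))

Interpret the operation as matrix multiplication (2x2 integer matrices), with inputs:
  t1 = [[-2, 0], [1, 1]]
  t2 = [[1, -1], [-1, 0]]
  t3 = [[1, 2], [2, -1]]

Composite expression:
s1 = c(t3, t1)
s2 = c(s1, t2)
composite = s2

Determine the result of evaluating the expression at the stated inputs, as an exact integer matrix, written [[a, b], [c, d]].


c(t3, t1) = [[0, 2], [-5, -1]]
c(c(t3, t1), t2) = [[-2, 0], [-4, 5]]

[[-2, 0], [-4, 5]]


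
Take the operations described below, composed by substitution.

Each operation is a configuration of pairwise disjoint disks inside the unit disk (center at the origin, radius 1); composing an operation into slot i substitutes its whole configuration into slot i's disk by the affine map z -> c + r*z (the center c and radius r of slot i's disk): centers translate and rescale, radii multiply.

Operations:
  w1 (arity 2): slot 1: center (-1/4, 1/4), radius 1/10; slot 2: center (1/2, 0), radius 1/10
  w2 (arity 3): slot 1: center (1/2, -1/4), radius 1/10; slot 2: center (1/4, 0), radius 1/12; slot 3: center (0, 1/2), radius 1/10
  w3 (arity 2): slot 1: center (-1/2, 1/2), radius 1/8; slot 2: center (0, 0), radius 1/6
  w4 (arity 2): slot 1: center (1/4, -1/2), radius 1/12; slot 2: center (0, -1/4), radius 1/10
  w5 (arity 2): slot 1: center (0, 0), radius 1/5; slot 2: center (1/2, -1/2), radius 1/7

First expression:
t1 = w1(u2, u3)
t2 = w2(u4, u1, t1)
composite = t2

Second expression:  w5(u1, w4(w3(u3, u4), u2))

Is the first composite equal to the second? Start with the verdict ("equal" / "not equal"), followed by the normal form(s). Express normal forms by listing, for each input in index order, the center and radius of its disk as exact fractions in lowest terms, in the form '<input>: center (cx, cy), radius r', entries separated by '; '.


The first expression, normalized: u1: center (1/4, 0), radius 1/12; u2: center (-1/40, 21/40), radius 1/100; u3: center (1/20, 1/2), radius 1/100; u4: center (1/2, -1/4), radius 1/10
The second expression, normalized: u1: center (0, 0), radius 1/5; u2: center (1/2, -15/28), radius 1/70; u3: center (89/168, -95/168), radius 1/672; u4: center (15/28, -4/7), radius 1/504
The normal forms differ: not equal.

not equal — first u1: center (1/4, 0), radius 1/12; u2: center (-1/40, 21/40), radius 1/100; u3: center (1/20, 1/2), radius 1/100; u4: center (1/2, -1/4), radius 1/10, second u1: center (0, 0), radius 1/5; u2: center (1/2, -15/28), radius 1/70; u3: center (89/168, -95/168), radius 1/672; u4: center (15/28, -4/7), radius 1/504


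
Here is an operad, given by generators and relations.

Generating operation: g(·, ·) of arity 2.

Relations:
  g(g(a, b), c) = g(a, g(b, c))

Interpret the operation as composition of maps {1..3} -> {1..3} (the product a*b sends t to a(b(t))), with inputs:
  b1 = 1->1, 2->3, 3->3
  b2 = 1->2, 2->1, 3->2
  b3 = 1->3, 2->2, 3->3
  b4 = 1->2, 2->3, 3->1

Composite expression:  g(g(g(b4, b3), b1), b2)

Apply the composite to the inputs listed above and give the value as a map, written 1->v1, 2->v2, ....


g(b4, b3) = 1->1, 2->3, 3->1
g(g(b4, b3), b1) = 1->1, 2->1, 3->1
g(g(g(b4, b3), b1), b2) = 1->1, 2->1, 3->1

1->1, 2->1, 3->1


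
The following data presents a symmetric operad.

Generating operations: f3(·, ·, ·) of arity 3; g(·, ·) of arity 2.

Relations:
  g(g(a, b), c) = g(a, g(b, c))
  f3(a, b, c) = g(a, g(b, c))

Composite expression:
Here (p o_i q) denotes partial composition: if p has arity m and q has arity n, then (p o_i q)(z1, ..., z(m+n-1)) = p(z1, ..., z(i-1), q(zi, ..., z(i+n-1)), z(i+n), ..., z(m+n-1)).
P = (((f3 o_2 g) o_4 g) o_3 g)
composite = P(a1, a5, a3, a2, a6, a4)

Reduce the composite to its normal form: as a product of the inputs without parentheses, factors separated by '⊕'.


Under associativity of f3, the answer is the a's in reading order.
g(a3, a2) flattens to a3 ⊕ a2
g(a5, g(a3, a2)) flattens to a5 ⊕ a3 ⊕ a2
g(a6, a4) flattens to a6 ⊕ a4
f3(a1, g(a5, g(a3, a2)), g(a6, a4)) flattens to a1 ⊕ a5 ⊕ a3 ⊕ a2 ⊕ a6 ⊕ a4

a1 ⊕ a5 ⊕ a3 ⊕ a2 ⊕ a6 ⊕ a4


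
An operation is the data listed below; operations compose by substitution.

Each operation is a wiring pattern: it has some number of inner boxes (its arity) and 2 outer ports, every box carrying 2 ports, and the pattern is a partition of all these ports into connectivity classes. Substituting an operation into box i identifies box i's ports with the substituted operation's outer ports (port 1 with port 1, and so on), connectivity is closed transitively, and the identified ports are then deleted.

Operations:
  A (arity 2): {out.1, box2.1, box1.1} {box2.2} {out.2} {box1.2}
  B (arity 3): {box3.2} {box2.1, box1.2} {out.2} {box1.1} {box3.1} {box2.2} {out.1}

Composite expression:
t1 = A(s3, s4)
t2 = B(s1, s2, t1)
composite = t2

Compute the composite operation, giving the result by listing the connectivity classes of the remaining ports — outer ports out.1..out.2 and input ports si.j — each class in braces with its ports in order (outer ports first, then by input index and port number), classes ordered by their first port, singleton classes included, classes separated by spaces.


Connectivity passes through glued B-boundaries; trace each wire chain.
after A, the pattern on (s3, s4) reads {out.1, s3.1, s4.1} {out.2} {s3.2} {s4.2} (out.j = its outer ports)
after B, the pattern on (s1, s2, s3, s4) reads {out.1} {out.2} {s1.1} {s1.2, s2.1} {s2.2} {s3.1, s4.1} {s3.2} {s4.2} (out.j = its outer ports)

{out.1} {out.2} {s1.1} {s1.2, s2.1} {s2.2} {s3.1, s4.1} {s3.2} {s4.2}


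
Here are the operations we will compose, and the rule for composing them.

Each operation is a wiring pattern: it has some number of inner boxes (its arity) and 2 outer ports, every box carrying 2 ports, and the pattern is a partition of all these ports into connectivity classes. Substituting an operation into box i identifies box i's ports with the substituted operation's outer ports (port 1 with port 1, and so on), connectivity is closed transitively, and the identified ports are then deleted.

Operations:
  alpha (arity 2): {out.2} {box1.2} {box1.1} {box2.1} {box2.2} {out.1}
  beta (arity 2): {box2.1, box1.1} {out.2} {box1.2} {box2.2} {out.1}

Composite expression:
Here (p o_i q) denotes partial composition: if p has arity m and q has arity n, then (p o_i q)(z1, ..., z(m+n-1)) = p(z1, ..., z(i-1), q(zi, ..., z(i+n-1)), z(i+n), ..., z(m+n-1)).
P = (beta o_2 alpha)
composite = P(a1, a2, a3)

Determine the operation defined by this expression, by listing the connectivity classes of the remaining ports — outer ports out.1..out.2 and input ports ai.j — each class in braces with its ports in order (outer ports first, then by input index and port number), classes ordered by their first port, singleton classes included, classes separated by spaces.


Two ports join when wires chain via beta-identified ports.
the subtree at alpha composes to {out.1} {out.2} {a2.1} {a2.2} {a3.1} {a3.2} on (a2, a3); out.j = own outer ports
the subtree at beta composes to {out.1} {out.2} {a1.1} {a1.2} {a2.1} {a2.2} {a3.1} {a3.2} on (a1, a2, a3); out.j = own outer ports

{out.1} {out.2} {a1.1} {a1.2} {a2.1} {a2.2} {a3.1} {a3.2}


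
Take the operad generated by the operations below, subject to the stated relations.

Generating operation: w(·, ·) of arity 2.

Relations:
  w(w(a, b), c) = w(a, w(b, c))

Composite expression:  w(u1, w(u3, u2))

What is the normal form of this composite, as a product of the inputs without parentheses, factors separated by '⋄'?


Under associativity of w, the answer is the u's in reading order.
w(u3, u2) reduces to u3 ⋄ u2
w(u1, w(u3, u2)) reduces to u1 ⋄ u3 ⋄ u2

u1 ⋄ u3 ⋄ u2


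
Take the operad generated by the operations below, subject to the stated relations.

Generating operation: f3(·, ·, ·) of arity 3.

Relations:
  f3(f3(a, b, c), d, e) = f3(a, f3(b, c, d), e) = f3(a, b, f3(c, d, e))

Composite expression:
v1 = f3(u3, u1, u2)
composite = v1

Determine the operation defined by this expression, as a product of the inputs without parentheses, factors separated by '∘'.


u3 ∘ u1 ∘ u2

Under associativity of f3, the answer is the u's in reading order.
f3(u3, u1, u2) flattens to u3 ∘ u1 ∘ u2


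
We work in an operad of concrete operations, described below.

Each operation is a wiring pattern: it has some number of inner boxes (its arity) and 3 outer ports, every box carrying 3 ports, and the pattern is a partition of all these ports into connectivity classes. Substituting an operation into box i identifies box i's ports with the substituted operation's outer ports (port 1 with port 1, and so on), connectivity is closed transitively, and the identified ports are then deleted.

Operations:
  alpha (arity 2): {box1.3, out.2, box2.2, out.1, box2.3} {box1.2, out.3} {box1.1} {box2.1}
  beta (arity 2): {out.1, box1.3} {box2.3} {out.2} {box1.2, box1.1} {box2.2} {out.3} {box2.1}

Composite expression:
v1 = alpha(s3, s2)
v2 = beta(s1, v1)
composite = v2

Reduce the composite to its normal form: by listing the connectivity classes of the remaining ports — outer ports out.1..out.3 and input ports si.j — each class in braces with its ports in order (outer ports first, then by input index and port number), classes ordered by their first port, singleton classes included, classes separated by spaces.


Connectivity passes through glued beta-boundaries; trace each wire chain.
through alpha, on inputs (s3, s2): {out.1, out.2, s2.2, s2.3, s3.3} {out.3, s3.2} {s2.1} {s3.1} (out.j = stage outer ports)
through beta, on inputs (s1, s3, s2): {out.1, s1.3} {out.2} {out.3} {s1.1, s1.2} {s2.1} {s2.2, s2.3, s3.3} {s3.1} {s3.2} (out.j = stage outer ports)

{out.1, s1.3} {out.2} {out.3} {s1.1, s1.2} {s2.1} {s2.2, s2.3, s3.3} {s3.1} {s3.2}


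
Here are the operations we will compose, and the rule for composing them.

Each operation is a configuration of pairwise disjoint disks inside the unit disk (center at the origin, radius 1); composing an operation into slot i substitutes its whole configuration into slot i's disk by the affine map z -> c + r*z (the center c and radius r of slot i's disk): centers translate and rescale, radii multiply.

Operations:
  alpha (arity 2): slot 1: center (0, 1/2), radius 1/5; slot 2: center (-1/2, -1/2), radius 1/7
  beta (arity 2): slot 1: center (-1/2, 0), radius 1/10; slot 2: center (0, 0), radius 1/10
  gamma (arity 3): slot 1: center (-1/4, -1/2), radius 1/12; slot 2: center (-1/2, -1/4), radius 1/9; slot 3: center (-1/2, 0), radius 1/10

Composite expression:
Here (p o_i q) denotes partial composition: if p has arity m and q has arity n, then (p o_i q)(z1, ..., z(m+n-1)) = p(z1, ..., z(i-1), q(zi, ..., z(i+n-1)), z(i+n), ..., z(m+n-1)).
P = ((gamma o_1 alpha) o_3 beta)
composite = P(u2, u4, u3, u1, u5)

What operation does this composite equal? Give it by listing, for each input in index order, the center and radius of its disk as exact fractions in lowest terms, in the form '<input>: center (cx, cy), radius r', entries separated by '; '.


u1: center (-1/2, -1/4), radius 1/90; u2: center (-1/4, -11/24), radius 1/60; u3: center (-5/9, -1/4), radius 1/90; u4: center (-7/24, -13/24), radius 1/84; u5: center (-1/2, 0), radius 1/10

Follow each u-input down from gamma: c' goes to c + r*c', radius to r*r'.
u2: after 2 affine steps, its disk has center (-1/4, -11/24), radius 1/60
u4: after 2 affine steps, its disk has center (-7/24, -13/24), radius 1/84
u3: after 2 affine steps, its disk has center (-5/9, -1/4), radius 1/90
u1: after 2 affine steps, its disk has center (-1/2, -1/4), radius 1/90
u5: after 1 affine step, its disk has center (-1/2, 0), radius 1/10


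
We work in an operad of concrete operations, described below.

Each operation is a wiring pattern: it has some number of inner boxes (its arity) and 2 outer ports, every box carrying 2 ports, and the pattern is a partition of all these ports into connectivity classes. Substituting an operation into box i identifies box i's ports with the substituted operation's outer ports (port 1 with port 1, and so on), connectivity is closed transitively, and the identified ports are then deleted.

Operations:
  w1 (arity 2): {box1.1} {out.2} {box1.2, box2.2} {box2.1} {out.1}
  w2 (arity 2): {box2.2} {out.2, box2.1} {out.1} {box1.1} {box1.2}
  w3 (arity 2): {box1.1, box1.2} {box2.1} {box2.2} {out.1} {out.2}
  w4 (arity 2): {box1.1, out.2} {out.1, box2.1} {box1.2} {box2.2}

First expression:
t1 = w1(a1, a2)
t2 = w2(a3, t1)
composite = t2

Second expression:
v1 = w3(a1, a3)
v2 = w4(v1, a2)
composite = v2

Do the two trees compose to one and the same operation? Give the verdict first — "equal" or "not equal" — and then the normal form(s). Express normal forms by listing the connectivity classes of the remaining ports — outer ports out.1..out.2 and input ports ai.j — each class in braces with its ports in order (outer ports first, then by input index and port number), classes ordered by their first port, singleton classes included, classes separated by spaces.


Reducing the first expression gives {out.1} {out.2} {a1.1} {a1.2, a2.2} {a2.1} {a3.1} {a3.2}
Reducing the second expression gives {out.1, a2.1} {out.2} {a1.1, a1.2} {a2.2} {a3.1} {a3.2}
Distinct normal forms: not equal.

not equal: they reduce to {out.1} {out.2} {a1.1} {a1.2, a2.2} {a2.1} {a3.1} {a3.2} and {out.1, a2.1} {out.2} {a1.1, a1.2} {a2.2} {a3.1} {a3.2}


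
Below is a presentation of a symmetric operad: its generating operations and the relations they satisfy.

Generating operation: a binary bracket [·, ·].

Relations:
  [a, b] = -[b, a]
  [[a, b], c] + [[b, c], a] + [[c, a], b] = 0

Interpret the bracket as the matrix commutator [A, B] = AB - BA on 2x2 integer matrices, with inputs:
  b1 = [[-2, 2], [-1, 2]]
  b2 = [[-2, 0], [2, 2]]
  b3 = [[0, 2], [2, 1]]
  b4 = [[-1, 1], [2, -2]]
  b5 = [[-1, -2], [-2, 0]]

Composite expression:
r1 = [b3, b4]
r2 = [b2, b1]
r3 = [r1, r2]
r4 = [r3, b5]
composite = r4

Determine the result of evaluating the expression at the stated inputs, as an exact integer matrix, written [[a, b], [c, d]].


[[144, -328], [256, -144]]


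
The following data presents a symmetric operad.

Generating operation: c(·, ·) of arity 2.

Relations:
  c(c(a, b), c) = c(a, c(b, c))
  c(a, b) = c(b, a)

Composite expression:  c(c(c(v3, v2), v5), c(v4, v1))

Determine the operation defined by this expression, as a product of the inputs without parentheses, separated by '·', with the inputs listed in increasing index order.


With c associative and commutative, the v-input set is all that matters.
c(v3, v2) unparenthesizes to v3 · v2
c(c(v3, v2), v5) unparenthesizes to v3 · v2 · v5
c(v4, v1) unparenthesizes to v4 · v1
c(c(c(v3, v2), v5), c(v4, v1)) unparenthesizes to v3 · v2 · v5 · v4 · v1
reordering the factors by index: v1 · v2 · v3 · v4 · v5

v1 · v2 · v3 · v4 · v5


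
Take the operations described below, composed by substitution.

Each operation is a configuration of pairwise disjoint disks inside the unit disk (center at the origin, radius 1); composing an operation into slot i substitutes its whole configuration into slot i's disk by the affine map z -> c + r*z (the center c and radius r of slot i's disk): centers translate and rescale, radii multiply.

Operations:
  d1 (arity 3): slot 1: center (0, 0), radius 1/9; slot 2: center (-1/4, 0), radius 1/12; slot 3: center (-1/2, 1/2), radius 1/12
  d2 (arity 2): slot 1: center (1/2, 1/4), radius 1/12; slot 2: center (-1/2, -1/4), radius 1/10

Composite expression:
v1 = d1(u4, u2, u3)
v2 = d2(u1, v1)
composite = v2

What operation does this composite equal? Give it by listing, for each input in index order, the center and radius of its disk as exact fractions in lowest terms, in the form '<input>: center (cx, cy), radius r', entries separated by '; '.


u1: center (1/2, 1/4), radius 1/12; u2: center (-21/40, -1/4), radius 1/120; u3: center (-11/20, -1/5), radius 1/120; u4: center (-1/2, -1/4), radius 1/90
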